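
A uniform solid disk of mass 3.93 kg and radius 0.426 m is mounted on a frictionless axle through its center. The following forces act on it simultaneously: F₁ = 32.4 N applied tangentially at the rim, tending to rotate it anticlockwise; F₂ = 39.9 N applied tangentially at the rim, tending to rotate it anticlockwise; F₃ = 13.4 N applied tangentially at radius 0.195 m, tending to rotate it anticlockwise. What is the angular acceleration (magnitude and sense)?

I = ½MR² = (1/2)(3.93)(0.426)² = 0.3566 kg·m².
Taking anticlockwise as positive: τ₁ = +(32.4)(0.426) = +13.80 N·m; τ₂ = +(39.9)(0.426) = +17.00 N·m; τ₃ = +(13.4)(0.195) = +2.613 N·m.
Net torque τ = 33.41 N·m.
α = τ/I = 33.41/0.3566 = 93.70 rad/s².

α ≈ 93.7 rad/s², anticlockwise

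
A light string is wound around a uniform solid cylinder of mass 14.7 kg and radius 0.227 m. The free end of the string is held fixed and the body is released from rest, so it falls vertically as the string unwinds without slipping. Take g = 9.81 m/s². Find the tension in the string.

Translation: Mg − T = Ma. Rotation about the center: TR = Iα with I = ½MR².
With a = αR: T = (I/R²)a = (1/2)M a, so Mg = (1 + 0.5000)Ma.
a = g/(1 + 0.5000) = 9.81/1.500 = 6.540 m/s².
T = 0.5000·M·a = (0.5000)(14.7)(6.540) = 48.07 N.

T ≈ 48.1 N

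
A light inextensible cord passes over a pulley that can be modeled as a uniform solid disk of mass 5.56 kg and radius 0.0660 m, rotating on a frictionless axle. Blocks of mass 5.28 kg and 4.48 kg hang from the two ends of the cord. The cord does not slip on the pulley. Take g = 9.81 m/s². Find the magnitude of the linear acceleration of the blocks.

I = ½MR² = (1/2)(5.56)(0.0660)² = 0.01211 kg·m².
Heavier block: m₁g − T₁ = m₁a. Lighter block: T₂ − m₂g = m₂a.
Pulley: (T₁ − T₂)R = Iα = I(a/R), so T₁ − T₂ = (I/R²)a = (1/2)M_p a = 2.780·a.
Adding the three: (m₁ − m₂)g = (m₁ + m₂ + 2.780)a, so a = (5.28 − 4.48)(9.81)/(5.28 + 4.48 + 2.780) = 0.6258 m/s².

a ≈ 0.626 m/s²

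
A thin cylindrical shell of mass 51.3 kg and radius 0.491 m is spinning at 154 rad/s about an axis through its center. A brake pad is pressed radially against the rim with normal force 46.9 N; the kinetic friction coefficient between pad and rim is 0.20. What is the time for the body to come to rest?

I = MR² = (51.3)(0.491)² = 12.37 kg·m².
Friction force f = μN = (0.20)(46.9) = 9.380 N at the rim; torque magnitude τ = fR = 4.606 N·m, opposing ω.
|α| = τ/I = 4.606/12.37 = 0.3724 rad/s² (deceleration).
0 = ω₀ − |α|t ⇒ t = ω₀/|α| = 154/0.3724 = 413.5 s.

t ≈ 414 s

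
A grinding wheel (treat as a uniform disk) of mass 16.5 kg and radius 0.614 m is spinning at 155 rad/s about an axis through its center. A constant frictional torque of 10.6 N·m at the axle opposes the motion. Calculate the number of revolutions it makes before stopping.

I = ½MR² = (1/2)(16.5)(0.614)² = 3.110 kg·m².
The net torque has magnitude 10.6 N·m, opposing ω.
|α| = τ/I = 10.60/3.110 = 3.408 rad/s² (deceleration).
ω² = ω₀² − 2|α|θ with ω = 0 ⇒ θ = ω₀²/(2|α|) = 3525 rad = 561.0 rev.

≈ 561 revolutions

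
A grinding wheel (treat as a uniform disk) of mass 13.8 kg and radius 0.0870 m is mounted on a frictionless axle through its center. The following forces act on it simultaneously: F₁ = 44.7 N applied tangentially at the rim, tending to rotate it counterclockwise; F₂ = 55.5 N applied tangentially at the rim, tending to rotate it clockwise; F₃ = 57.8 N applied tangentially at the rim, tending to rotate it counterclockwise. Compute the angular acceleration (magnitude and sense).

α ≈ 78.3 rad/s², counterclockwise

I = ½MR² = (1/2)(13.8)(0.0870)² = 0.05223 kg·m².
Taking counterclockwise as positive: τ₁ = +(44.7)(0.0870) = +3.889 N·m; τ₂ = −(55.5)(0.0870) = −4.829 N·m; τ₃ = +(57.8)(0.0870) = +5.029 N·m.
Net torque τ = 4.089 N·m.
α = τ/I = 4.089/0.05223 = 78.29 rad/s².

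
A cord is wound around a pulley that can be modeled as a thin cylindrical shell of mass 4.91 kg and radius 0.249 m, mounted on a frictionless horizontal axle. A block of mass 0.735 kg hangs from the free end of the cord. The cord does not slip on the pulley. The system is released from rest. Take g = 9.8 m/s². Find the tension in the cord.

I = MR² = (4.91)(0.249)² = 0.3044 kg·m².
Block: mg − T = ma. Pulley: TR = Iα. No-slip: a = αR, so T = (I/R²)a = 4.910·a.
Then mg = (m + 4.910)a, so a = (0.735)(9.8)/(0.735 + 4.910) = 1.276 m/s².
T = 4.910·a = 6.265 N.

T ≈ 6.27 N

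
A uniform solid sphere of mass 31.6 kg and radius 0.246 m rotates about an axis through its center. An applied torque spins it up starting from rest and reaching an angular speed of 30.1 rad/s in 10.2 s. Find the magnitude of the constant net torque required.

τ ≈ 2.26 N·m

I = (2/5)MR² = (2/5)(31.6)(0.246)² = 0.7649 kg·m².
α = Δω/Δt = (30.1 − 0)/10.2 = 2.951 rad/s².
τ = Iα = (0.7649)(2.951) = 2.257 N·m.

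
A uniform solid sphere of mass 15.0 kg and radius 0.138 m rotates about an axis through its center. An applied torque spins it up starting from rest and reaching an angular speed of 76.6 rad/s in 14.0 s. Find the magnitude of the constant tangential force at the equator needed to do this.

I = (2/5)MR² = (2/5)(15.0)(0.138)² = 0.1143 kg·m².
α = Δω/Δt = (76.6 − 0)/14.0 = 5.471 rad/s².
The required torque is τ = Iα = (0.1143)(5.471) = 0.6252 N·m.
A tangential force at the equator gives τ = FR, so F = τ/R = 0.6252/0.138 = 4.530 N.

F ≈ 4.53 N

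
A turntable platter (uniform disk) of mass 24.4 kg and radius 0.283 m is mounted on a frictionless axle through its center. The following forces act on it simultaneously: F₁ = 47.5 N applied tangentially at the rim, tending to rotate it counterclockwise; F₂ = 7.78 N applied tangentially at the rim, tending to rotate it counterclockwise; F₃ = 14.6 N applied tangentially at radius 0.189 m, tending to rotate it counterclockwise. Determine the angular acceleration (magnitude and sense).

α ≈ 18.8 rad/s², counterclockwise

I = ½MR² = (1/2)(24.4)(0.283)² = 0.9771 kg·m².
Taking counterclockwise as positive: τ₁ = +(47.5)(0.283) = +13.44 N·m; τ₂ = +(7.78)(0.283) = +2.202 N·m; τ₃ = +(14.6)(0.189) = +2.759 N·m.
Net torque τ = 18.40 N·m.
α = τ/I = 18.40/0.9771 = 18.84 rad/s².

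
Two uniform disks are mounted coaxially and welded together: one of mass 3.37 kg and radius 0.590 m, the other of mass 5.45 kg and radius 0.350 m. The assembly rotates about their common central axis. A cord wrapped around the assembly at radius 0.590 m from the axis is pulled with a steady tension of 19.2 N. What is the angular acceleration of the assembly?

α ≈ 12.3 rad/s²

I = ½M₁R₁² + ½M₂R₂² = ½(3.37)(0.590)² + ½(5.45)(0.350)² = 0.9204 kg·m².
τ = F r = (19.2)(0.590) = 11.33 N·m.
α = τ/I = 11.33/0.9204 = 12.31 rad/s².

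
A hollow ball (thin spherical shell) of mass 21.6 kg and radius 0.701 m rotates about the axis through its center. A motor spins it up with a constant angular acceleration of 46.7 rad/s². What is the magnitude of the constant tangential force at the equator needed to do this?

I = (2/3)MR² = (2/3)(21.6)(0.701)² = 7.076 kg·m².
The required torque is τ = Iα = (7.076)(46.70) = 330.5 N·m.
A tangential force at the equator gives τ = FR, so F = τ/R = 330.5/0.701 = 471.4 N.

F ≈ 471 N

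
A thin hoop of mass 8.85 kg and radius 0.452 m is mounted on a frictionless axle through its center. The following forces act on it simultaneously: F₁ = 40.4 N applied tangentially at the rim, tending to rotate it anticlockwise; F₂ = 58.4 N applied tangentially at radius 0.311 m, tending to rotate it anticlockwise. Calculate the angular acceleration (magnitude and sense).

I = MR² = (8.85)(0.452)² = 1.808 kg·m².
Taking anticlockwise as positive: τ₁ = +(40.4)(0.452) = +18.26 N·m; τ₂ = +(58.4)(0.311) = +18.16 N·m.
Net torque τ = 36.42 N·m.
α = τ/I = 36.42/1.808 = 20.14 rad/s².

α ≈ 20.1 rad/s², anticlockwise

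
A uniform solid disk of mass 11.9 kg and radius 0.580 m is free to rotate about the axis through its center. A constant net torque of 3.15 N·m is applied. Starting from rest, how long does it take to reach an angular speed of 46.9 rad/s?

t ≈ 29.8 s

I = ½MR² = (1/2)(11.9)(0.580)² = 2.002 kg·m².
α = τ/I = 3.15/2.002 = 1.574 rad/s².
ω = αt ⇒ t = ω/α = 46.9/1.574 = 29.80 s.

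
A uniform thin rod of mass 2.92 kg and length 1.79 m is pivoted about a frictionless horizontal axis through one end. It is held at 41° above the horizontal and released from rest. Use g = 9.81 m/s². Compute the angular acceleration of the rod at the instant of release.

About the pivot, I = (1/3)ML² = (1/3)(2.92)(1.79)² = 3.119 kg·m².
The weight acts at the center, a distance L/2 = 0.8950 m from the pivot; τ = Mg(L/2) cos 41° = 19.35 N·m.
α = τ/I = 19.35/3.119 = 6.204 rad/s².

α ≈ 6.20 rad/s²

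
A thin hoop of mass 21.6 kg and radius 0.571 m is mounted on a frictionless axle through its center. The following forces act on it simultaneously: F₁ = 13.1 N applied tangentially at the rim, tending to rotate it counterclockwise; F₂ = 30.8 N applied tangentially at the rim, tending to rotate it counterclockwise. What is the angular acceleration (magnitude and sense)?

I = MR² = (21.6)(0.571)² = 7.042 kg·m².
Taking counterclockwise as positive: τ₁ = +(13.1)(0.571) = +7.480 N·m; τ₂ = +(30.8)(0.571) = +17.59 N·m.
Net torque τ = 25.07 N·m.
α = τ/I = 25.07/7.042 = 3.559 rad/s².

α ≈ 3.56 rad/s², counterclockwise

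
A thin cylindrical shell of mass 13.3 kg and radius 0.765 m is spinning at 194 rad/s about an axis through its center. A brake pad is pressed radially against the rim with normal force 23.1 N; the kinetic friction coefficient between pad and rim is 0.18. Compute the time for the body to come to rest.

I = MR² = (13.3)(0.765)² = 7.783 kg·m².
Friction force f = μN = (0.18)(23.1) = 4.158 N at the rim; torque magnitude τ = fR = 3.181 N·m, opposing ω.
|α| = τ/I = 3.181/7.783 = 0.4087 rad/s² (deceleration).
0 = ω₀ − |α|t ⇒ t = ω₀/|α| = 194/0.4087 = 474.7 s.

t ≈ 475 s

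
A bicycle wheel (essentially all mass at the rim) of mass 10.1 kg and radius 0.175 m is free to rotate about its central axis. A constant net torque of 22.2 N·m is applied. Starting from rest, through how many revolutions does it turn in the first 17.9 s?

I = MR² = (10.1)(0.175)² = 0.3093 kg·m².
α = τ/I = 22.2/0.3093 = 71.77 rad/s².
θ = ½αt² = ½(71.77)(17.9)² = 11500 rad.
Revolutions = θ/(2π) = 1830.

≈ 1830 revolutions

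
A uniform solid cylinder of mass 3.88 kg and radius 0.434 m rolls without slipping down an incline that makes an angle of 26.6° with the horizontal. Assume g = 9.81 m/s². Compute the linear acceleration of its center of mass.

Translation along the incline: Mg sinθ − f = Ma.
Rotation about the center: fR = Iα with I = ½MR². No-slip gives a = αR, so f = (I/R²)a = (1/2)M a.
Substituting: Mg sinθ = (1 + 0.5000)Ma, so a = g sinθ/(1 + 0.5000) = (9.81) sin 26.6° / 1.500 = 2.928 m/s².

a ≈ 2.93 m/s²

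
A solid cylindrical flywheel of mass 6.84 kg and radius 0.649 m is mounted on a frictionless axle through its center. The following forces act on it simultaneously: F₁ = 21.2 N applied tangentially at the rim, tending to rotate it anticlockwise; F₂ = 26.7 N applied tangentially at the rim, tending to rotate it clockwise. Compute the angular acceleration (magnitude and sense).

I = ½MR² = (1/2)(6.84)(0.649)² = 1.441 kg·m².
Taking anticlockwise as positive: τ₁ = +(21.2)(0.649) = +13.76 N·m; τ₂ = −(26.7)(0.649) = −17.33 N·m.
Net torque τ = -3.569 N·m.
α = τ/I = -3.569/1.441 = -2.478 rad/s².

α ≈ 2.48 rad/s², clockwise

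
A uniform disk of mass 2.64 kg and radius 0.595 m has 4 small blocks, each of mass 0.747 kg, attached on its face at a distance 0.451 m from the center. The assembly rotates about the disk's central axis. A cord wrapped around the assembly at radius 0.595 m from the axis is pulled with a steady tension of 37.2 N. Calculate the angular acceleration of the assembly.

α ≈ 20.6 rad/s²

I_disk = ½MR² = ½(2.64)(0.595)² = 0.4673 kg·m².
I_blocks = 4·m·r² = 4(0.747)(0.451)² = 0.6078 kg·m².
Total I = 1.075 kg·m².
τ = F r = (37.2)(0.595) = 22.13 N·m.
α = τ/I = 22.13/1.075 = 20.59 rad/s².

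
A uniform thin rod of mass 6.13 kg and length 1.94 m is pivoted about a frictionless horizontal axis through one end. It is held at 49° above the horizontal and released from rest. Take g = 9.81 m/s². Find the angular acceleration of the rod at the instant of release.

About the pivot, I = (1/3)ML² = (1/3)(6.13)(1.94)² = 7.690 kg·m².
The weight acts at the center, a distance L/2 = 0.9700 m from the pivot; τ = Mg(L/2) cos 49° = 38.27 N·m.
α = τ/I = 38.27/7.690 = 4.976 rad/s².
(Equivalently α = (3g/(2L)) cos 49° = 4.976 rad/s².)

α ≈ 4.98 rad/s²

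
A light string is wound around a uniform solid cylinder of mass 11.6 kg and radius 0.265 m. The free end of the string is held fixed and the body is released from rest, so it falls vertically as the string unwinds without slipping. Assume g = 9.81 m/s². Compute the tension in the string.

T ≈ 37.9 N

Translation: Mg − T = Ma. Rotation about the center: TR = Iα with I = ½MR².
With a = αR: T = (I/R²)a = (1/2)M a, so Mg = (1 + 0.5000)Ma.
a = g/(1 + 0.5000) = 9.81/1.500 = 6.540 m/s².
T = 0.5000·M·a = (0.5000)(11.6)(6.540) = 37.93 N.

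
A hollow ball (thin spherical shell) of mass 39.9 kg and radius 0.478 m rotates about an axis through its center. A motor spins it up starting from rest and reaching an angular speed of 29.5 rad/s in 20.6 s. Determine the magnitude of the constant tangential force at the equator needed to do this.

I = (2/3)MR² = (2/3)(39.9)(0.478)² = 6.078 kg·m².
α = Δω/Δt = (29.5 − 0)/20.6 = 1.432 rad/s².
The required torque is τ = Iα = (6.078)(1.432) = 8.703 N·m.
A tangential force at the equator gives τ = FR, so F = τ/R = 8.703/0.478 = 18.21 N.

F ≈ 18.2 N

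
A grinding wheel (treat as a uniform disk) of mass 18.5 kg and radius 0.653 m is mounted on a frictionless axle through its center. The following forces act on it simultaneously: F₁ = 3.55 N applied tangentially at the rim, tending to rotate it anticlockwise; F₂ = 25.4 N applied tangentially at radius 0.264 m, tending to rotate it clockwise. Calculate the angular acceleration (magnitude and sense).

α ≈ 1.11 rad/s², clockwise

I = ½MR² = (1/2)(18.5)(0.653)² = 3.944 kg·m².
Taking anticlockwise as positive: τ₁ = +(3.55)(0.653) = +2.318 N·m; τ₂ = −(25.4)(0.264) = −6.706 N·m.
Net torque τ = -4.387 N·m.
α = τ/I = -4.387/3.944 = -1.112 rad/s².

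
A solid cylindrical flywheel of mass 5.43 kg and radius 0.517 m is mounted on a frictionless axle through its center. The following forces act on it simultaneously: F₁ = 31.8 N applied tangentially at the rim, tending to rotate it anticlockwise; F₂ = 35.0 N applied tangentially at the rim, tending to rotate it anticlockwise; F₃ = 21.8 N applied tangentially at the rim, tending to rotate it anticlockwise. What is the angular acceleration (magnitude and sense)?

α ≈ 63.1 rad/s², anticlockwise

I = ½MR² = (1/2)(5.43)(0.517)² = 0.7257 kg·m².
Taking anticlockwise as positive: τ₁ = +(31.8)(0.517) = +16.44 N·m; τ₂ = +(35.0)(0.517) = +18.09 N·m; τ₃ = +(21.8)(0.517) = +11.27 N·m.
Net torque τ = 45.81 N·m.
α = τ/I = 45.81/0.7257 = 63.12 rad/s².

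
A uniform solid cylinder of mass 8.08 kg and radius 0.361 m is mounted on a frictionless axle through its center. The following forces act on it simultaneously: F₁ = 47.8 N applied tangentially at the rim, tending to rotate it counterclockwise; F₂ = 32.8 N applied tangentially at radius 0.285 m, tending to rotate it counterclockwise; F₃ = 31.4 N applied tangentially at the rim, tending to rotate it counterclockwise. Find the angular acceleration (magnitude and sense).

I = ½MR² = (1/2)(8.08)(0.361)² = 0.5265 kg·m².
Taking counterclockwise as positive: τ₁ = +(47.8)(0.361) = +17.26 N·m; τ₂ = +(32.8)(0.285) = +9.348 N·m; τ₃ = +(31.4)(0.361) = +11.34 N·m.
Net torque τ = 37.94 N·m.
α = τ/I = 37.94/0.5265 = 72.06 rad/s².

α ≈ 72.1 rad/s², counterclockwise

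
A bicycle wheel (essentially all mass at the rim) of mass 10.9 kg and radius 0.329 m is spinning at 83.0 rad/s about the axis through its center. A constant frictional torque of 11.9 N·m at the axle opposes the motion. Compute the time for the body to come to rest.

I = MR² = (10.9)(0.329)² = 1.180 kg·m².
The net torque has magnitude 11.9 N·m, opposing ω.
|α| = τ/I = 11.90/1.180 = 10.09 rad/s² (deceleration).
0 = ω₀ − |α|t ⇒ t = ω₀/|α| = 83.0/10.09 = 8.229 s.

t ≈ 8.23 s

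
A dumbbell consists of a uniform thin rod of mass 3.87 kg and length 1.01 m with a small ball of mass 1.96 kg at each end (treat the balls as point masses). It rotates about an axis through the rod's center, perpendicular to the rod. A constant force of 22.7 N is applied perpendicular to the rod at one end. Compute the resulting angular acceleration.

I_rod = (1/12)ML² = (1/12)(3.87)(1.01)² = 0.3290 kg·m².
I_balls = 2·m·(L/2)² = 2(1.96)(0.5050)² = 0.9997 kg·m².
Total I = 1.329 kg·m².
τ = F·(L/2) = (22.7)(0.505) = 11.46 N·m.
α = τ/I = 11.46/1.329 = 8.628 rad/s².

α ≈ 8.63 rad/s²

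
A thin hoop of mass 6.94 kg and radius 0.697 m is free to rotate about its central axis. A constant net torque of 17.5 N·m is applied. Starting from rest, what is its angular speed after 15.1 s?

ω ≈ 78.4 rad/s

I = MR² = (6.94)(0.697)² = 3.372 kg·m².
α = τ/I = 17.5/3.372 = 5.191 rad/s².
ω = ω₀ + αt = 0 + (5.191)(15.1) = 78.38 rad/s.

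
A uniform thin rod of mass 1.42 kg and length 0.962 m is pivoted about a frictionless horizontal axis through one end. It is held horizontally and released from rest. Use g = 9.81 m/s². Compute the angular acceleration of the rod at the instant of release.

α ≈ 15.3 rad/s²

About the pivot, I = (1/3)ML² = (1/3)(1.42)(0.962)² = 0.4380 kg·m².
The weight acts at the center, a distance L/2 = 0.4810 m from the pivot; τ = Mg(L/2) = 6.700 N·m.
α = τ/I = 6.700/0.4380 = 15.30 rad/s².
(Equivalently α = (3g/(2L)) = 15.30 rad/s².)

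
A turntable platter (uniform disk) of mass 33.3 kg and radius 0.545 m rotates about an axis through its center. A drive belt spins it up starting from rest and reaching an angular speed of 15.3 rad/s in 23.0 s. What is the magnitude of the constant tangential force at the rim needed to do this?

I = ½MR² = (1/2)(33.3)(0.545)² = 4.945 kg·m².
α = Δω/Δt = (15.3 − 0)/23.0 = 0.6652 rad/s².
The required torque is τ = Iα = (4.945)(0.6652) = 3.290 N·m.
A tangential force at the rim gives τ = FR, so F = τ/R = 3.290/0.545 = 6.036 N.

F ≈ 6.04 N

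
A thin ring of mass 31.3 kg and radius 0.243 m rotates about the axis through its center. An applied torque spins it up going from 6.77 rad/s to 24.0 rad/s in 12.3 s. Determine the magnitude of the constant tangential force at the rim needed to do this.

I = MR² = (31.3)(0.243)² = 1.848 kg·m².
α = Δω/Δt = (24.0 − 6.77)/12.3 = 1.401 rad/s².
The required torque is τ = Iα = (1.848)(1.401) = 2.589 N·m.
A tangential force at the rim gives τ = FR, so F = τ/R = 2.589/0.243 = 10.65 N.

F ≈ 10.7 N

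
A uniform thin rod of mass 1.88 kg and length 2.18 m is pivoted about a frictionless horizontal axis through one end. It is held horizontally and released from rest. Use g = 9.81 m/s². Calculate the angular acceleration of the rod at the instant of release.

About the pivot, I = (1/3)ML² = (1/3)(1.88)(2.18)² = 2.978 kg·m².
The weight acts at the center, a distance L/2 = 1.090 m from the pivot; τ = Mg(L/2) = 20.10 N·m.
α = τ/I = 20.10/2.978 = 6.750 rad/s².

α ≈ 6.75 rad/s²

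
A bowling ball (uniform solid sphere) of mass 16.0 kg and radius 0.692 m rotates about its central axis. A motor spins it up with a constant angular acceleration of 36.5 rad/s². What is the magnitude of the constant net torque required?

I = (2/5)MR² = (2/5)(16.0)(0.692)² = 3.065 kg·m².
τ = Iα = (3.065)(36.50) = 111.9 N·m.

τ ≈ 112 N·m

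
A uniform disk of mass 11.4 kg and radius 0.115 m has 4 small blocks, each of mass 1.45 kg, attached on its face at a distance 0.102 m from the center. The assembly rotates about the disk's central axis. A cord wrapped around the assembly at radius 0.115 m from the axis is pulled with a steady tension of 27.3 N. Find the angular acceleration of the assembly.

I_disk = ½MR² = ½(11.4)(0.115)² = 0.07538 kg·m².
I_blocks = 4·m·r² = 4(1.45)(0.102)² = 0.06034 kg·m².
Total I = 0.1357 kg·m².
τ = F r = (27.3)(0.115) = 3.140 N·m.
α = τ/I = 3.140/0.1357 = 23.13 rad/s².

α ≈ 23.1 rad/s²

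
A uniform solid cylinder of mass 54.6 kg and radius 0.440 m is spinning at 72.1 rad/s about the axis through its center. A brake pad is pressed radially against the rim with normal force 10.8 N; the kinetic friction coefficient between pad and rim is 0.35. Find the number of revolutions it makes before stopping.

≈ 1310 revolutions

I = ½MR² = (1/2)(54.6)(0.440)² = 5.285 kg·m².
Friction force f = μN = (0.35)(10.8) = 3.780 N at the rim; torque magnitude τ = fR = 1.663 N·m, opposing ω.
|α| = τ/I = 1.663/5.285 = 0.3147 rad/s² (deceleration).
ω² = ω₀² − 2|α|θ with ω = 0 ⇒ θ = ω₀²/(2|α|) = 8260 rad = 1315 rev.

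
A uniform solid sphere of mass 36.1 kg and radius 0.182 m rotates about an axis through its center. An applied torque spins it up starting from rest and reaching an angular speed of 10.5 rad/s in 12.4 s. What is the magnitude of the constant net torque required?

τ ≈ 0.405 N·m

I = (2/5)MR² = (2/5)(36.1)(0.182)² = 0.4783 kg·m².
α = Δω/Δt = (10.5 − 0)/12.4 = 0.8468 rad/s².
τ = Iα = (0.4783)(0.8468) = 0.4050 N·m.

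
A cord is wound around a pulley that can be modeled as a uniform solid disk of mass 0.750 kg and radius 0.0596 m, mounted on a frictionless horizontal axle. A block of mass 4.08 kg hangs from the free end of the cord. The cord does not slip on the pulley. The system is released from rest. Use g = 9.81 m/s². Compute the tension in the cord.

T ≈ 3.37 N

I = ½MR² = (1/2)(0.750)(0.0596)² = 0.001332 kg·m².
Block: mg − T = ma. Pulley: TR = Iα. No-slip: a = αR, so T = (I/R²)a = 0.3750·a.
Then mg = (m + 0.3750)a, so a = (4.08)(9.81)/(4.08 + 0.3750) = 8.984 m/s².
T = 0.3750·a = 3.369 N.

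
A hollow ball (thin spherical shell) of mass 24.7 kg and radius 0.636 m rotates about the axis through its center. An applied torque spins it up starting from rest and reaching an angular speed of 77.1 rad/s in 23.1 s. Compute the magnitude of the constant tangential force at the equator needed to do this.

F ≈ 35.0 N

I = (2/3)MR² = (2/3)(24.7)(0.636)² = 6.661 kg·m².
α = Δω/Δt = (77.1 − 0)/23.1 = 3.338 rad/s².
The required torque is τ = Iα = (6.661)(3.338) = 22.23 N·m.
A tangential force at the equator gives τ = FR, so F = τ/R = 22.23/0.636 = 34.95 N.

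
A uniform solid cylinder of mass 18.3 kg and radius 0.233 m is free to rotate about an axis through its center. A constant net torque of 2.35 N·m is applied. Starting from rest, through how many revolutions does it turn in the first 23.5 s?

≈ 208 revolutions

I = ½MR² = (1/2)(18.3)(0.233)² = 0.4967 kg·m².
α = τ/I = 2.35/0.4967 = 4.731 rad/s².
θ = ½αt² = ½(4.731)(23.5)² = 1306 rad.
Revolutions = θ/(2π) = 207.9.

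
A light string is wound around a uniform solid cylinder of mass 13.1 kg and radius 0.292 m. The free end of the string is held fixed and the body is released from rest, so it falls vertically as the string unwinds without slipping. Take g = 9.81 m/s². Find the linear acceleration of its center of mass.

Translation: Mg − T = Ma. Rotation about the center: TR = Iα with I = ½MR².
With a = αR: T = (I/R²)a = (1/2)M a, so Mg = (1 + 0.5000)Ma.
a = g/(1 + 0.5000) = 9.81/1.500 = 6.540 m/s².

a ≈ 6.54 m/s²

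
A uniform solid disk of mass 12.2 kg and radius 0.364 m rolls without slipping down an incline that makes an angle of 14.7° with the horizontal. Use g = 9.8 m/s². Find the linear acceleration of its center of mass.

Translation along the incline: Mg sinθ − f = Ma.
Rotation about the center: fR = Iα with I = ½MR². No-slip gives a = αR, so f = (I/R²)a = (1/2)M a.
Substituting: Mg sinθ = (1 + 0.5000)Ma, so a = g sinθ/(1 + 0.5000) = (9.8) sin 14.7° / 1.500 = 1.658 m/s².

a ≈ 1.66 m/s²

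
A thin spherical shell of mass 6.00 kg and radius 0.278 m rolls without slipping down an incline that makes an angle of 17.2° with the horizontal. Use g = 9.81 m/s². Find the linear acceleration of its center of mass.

a ≈ 1.74 m/s²

Translation along the incline: Mg sinθ − f = Ma.
Rotation about the center: fR = Iα with I = (2/3)MR². No-slip gives a = αR, so f = (I/R²)a = (2/3)M a.
Substituting: Mg sinθ = (1 + 0.6667)Ma, so a = g sinθ/(1 + 0.6667) = (9.81) sin 17.2° / 1.667 = 1.741 m/s².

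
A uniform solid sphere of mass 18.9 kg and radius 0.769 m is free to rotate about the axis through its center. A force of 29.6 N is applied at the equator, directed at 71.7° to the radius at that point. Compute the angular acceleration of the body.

α ≈ 4.83 rad/s²

I = (2/5)MR² = (2/5)(18.9)(0.769)² = 4.471 kg·m².
Only the tangential component produces torque: τ = F R sinθ = (29.6)(0.769) sin 71.7° = 21.61 N·m.
From τ = Iα: α = 21.61/4.471 = 4.834 rad/s².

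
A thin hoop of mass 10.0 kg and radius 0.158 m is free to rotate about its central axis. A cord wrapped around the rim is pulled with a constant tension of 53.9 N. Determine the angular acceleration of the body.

α ≈ 34.1 rad/s²

I = MR² = (10.0)(0.158)² = 0.2496 kg·m².
τ = F R = (53.9)(0.158) = 8.516 N·m.
From τ = Iα: α = 8.516/0.2496 = 34.11 rad/s².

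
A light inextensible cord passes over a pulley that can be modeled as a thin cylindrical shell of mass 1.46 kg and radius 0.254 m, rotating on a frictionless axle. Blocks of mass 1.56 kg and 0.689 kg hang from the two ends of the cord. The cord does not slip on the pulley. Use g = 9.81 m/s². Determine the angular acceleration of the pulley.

I = MR² = (1.46)(0.254)² = 0.09419 kg·m².
Heavier block: m₁g − T₁ = m₁a. Lighter block: T₂ − m₂g = m₂a.
Pulley: (T₁ − T₂)R = Iα = I(a/R), so T₁ − T₂ = (I/R²)a = 1·M_p a = 1.460·a.
Adding the three: (m₁ − m₂)g = (m₁ + m₂ + 1.460)a, so a = (1.56 − 0.689)(9.81)/(1.56 + 0.689 + 1.460) = 2.304 m/s².
α = a/R = 2.304/0.254 = 9.070 rad/s².

α ≈ 9.07 rad/s²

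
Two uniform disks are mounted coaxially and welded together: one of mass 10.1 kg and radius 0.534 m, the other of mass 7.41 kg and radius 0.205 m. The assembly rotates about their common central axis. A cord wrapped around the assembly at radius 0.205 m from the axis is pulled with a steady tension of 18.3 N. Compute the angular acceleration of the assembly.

α ≈ 2.35 rad/s²

I = ½M₁R₁² + ½M₂R₂² = ½(10.1)(0.534)² + ½(7.41)(0.205)² = 1.596 kg·m².
τ = F r = (18.3)(0.205) = 3.752 N·m.
α = τ/I = 3.752/1.596 = 2.351 rad/s².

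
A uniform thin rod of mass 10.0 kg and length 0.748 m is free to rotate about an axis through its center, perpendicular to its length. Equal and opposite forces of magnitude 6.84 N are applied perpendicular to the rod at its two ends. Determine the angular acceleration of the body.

α ≈ 11.0 rad/s²

I = (1/12)ML² = (1/12)(10.0)(0.748)² = 0.4663 kg·m².
The couple gives τ = F·(L/2) + F·(L/2) = F L = (6.84)(0.748) = 5.116 N·m.
Newton's second law for rotation, τ = Iα, gives α = τ/I = 5.116/0.4663 = 10.97 rad/s².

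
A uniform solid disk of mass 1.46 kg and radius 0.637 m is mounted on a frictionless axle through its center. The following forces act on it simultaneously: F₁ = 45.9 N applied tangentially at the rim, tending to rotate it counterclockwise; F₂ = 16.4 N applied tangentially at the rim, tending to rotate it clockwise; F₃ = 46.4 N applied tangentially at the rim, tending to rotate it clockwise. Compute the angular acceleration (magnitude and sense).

I = ½MR² = (1/2)(1.46)(0.637)² = 0.2962 kg·m².
Taking counterclockwise as positive: τ₁ = +(45.9)(0.637) = +29.24 N·m; τ₂ = −(16.4)(0.637) = −10.45 N·m; τ₃ = −(46.4)(0.637) = −29.56 N·m.
Net torque τ = -10.77 N·m.
α = τ/I = -10.77/0.2962 = -36.34 rad/s².

α ≈ 36.3 rad/s², clockwise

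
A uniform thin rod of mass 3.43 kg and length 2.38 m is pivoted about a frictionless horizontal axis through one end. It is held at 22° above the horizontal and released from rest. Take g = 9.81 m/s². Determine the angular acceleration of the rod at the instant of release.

α ≈ 5.73 rad/s²

About the pivot, I = (1/3)ML² = (1/3)(3.43)(2.38)² = 6.476 kg·m².
The weight acts at the center, a distance L/2 = 1.190 m from the pivot; τ = Mg(L/2) cos 22° = 37.13 N·m.
α = τ/I = 37.13/6.476 = 5.733 rad/s².
(Equivalently α = (3g/(2L)) cos 22° = 5.733 rad/s².)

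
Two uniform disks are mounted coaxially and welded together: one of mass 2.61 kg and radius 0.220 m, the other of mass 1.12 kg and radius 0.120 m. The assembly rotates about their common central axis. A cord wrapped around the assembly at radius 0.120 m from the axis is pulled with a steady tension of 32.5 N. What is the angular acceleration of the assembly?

α ≈ 54.8 rad/s²

I = ½M₁R₁² + ½M₂R₂² = ½(2.61)(0.220)² + ½(1.12)(0.120)² = 0.07123 kg·m².
τ = F r = (32.5)(0.120) = 3.900 N·m.
α = τ/I = 3.900/0.07123 = 54.76 rad/s².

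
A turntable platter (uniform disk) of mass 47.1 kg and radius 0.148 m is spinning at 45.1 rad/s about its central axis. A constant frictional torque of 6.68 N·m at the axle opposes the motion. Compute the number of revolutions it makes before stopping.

≈ 12.5 revolutions

I = ½MR² = (1/2)(47.1)(0.148)² = 0.5158 kg·m².
The net torque has magnitude 6.68 N·m, opposing ω.
|α| = τ/I = 6.680/0.5158 = 12.95 rad/s² (deceleration).
ω² = ω₀² − 2|α|θ with ω = 0 ⇒ θ = ω₀²/(2|α|) = 78.53 rad = 12.50 rev.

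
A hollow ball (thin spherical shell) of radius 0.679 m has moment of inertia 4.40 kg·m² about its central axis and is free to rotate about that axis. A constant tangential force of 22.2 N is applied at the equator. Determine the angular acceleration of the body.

α ≈ 3.43 rad/s²

τ = F R = (22.2)(0.679) = 15.07 N·m.
From τ = Iα: α = 15.07/4.400 = 3.426 rad/s².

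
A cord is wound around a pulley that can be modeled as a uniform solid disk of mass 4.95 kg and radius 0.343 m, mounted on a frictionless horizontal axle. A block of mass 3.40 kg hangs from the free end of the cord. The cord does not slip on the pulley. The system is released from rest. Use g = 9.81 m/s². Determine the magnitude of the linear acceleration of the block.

a ≈ 5.68 m/s²

I = ½MR² = (1/2)(4.95)(0.343)² = 0.2912 kg·m².
Block: mg − T = ma. Pulley: TR = Iα. No-slip: a = αR, so T = (I/R²)a = 2.475·a.
Then mg = (m + 2.475)a, so a = (3.40)(9.81)/(3.40 + 2.475) = 5.677 m/s².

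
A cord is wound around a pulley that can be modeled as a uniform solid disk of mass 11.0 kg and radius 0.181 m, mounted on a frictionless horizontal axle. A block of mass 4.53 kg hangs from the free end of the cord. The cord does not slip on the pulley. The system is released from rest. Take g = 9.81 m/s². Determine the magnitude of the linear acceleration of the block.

a ≈ 4.43 m/s²

I = ½MR² = (1/2)(11.0)(0.181)² = 0.1802 kg·m².
Block: mg − T = ma. Pulley: TR = Iα. No-slip: a = αR, so T = (I/R²)a = 5.500·a.
Then mg = (m + 5.500)a, so a = (4.53)(9.81)/(4.53 + 5.500) = 4.431 m/s².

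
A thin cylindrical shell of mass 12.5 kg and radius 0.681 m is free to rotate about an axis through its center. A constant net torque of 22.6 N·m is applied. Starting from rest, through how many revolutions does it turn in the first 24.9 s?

I = MR² = (12.5)(0.681)² = 5.797 kg·m².
α = τ/I = 22.6/5.797 = 3.899 rad/s².
θ = ½αt² = ½(3.899)(24.9)² = 1209 rad.
Revolutions = θ/(2π) = 192.4.

≈ 192 revolutions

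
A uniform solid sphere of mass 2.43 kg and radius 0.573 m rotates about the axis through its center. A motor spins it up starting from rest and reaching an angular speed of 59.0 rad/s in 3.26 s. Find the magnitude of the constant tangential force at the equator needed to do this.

F ≈ 10.1 N

I = (2/5)MR² = (2/5)(2.43)(0.573)² = 0.3191 kg·m².
α = Δω/Δt = (59.0 − 0)/3.26 = 18.10 rad/s².
The required torque is τ = Iα = (0.3191)(18.10) = 5.776 N·m.
A tangential force at the equator gives τ = FR, so F = τ/R = 5.776/0.573 = 10.08 N.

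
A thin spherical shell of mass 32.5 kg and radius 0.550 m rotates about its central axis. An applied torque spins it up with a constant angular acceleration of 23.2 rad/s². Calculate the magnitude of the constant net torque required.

τ ≈ 152 N·m

I = (2/3)MR² = (2/3)(32.5)(0.550)² = 6.554 kg·m².
τ = Iα = (6.554)(23.20) = 152.1 N·m.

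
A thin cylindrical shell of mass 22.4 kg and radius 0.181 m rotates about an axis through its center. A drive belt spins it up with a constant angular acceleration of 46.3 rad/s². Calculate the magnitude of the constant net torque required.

τ ≈ 34.0 N·m

I = MR² = (22.4)(0.181)² = 0.7338 kg·m².
τ = Iα = (0.7338)(46.30) = 33.98 N·m.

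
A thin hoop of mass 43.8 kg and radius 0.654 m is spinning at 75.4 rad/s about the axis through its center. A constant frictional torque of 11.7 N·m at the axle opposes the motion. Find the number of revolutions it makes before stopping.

I = MR² = (43.8)(0.654)² = 18.73 kg·m².
The net torque has magnitude 11.7 N·m, opposing ω.
|α| = τ/I = 11.70/18.73 = 0.6245 rad/s² (deceleration).
ω² = ω₀² − 2|α|θ with ω = 0 ⇒ θ = ω₀²/(2|α|) = 4552 rad = 724.4 rev.

≈ 724 revolutions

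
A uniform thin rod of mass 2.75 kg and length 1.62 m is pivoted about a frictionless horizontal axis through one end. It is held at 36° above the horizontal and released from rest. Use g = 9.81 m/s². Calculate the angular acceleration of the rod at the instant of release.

About the pivot, I = (1/3)ML² = (1/3)(2.75)(1.62)² = 2.406 kg·m².
The weight acts at the center, a distance L/2 = 0.8100 m from the pivot; τ = Mg(L/2) cos 36° = 17.68 N·m.
α = τ/I = 17.68/2.406 = 7.349 rad/s².

α ≈ 7.35 rad/s²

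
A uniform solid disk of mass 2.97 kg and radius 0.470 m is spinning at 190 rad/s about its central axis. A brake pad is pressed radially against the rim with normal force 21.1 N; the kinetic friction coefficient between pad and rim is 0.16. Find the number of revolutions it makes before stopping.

I = ½MR² = (1/2)(2.97)(0.470)² = 0.3280 kg·m².
Friction force f = μN = (0.16)(21.1) = 3.376 N at the rim; torque magnitude τ = fR = 1.587 N·m, opposing ω.
|α| = τ/I = 1.587/0.3280 = 4.837 rad/s² (deceleration).
ω² = ω₀² − 2|α|θ with ω = 0 ⇒ θ = ω₀²/(2|α|) = 3732 rad = 593.9 rev.

≈ 594 revolutions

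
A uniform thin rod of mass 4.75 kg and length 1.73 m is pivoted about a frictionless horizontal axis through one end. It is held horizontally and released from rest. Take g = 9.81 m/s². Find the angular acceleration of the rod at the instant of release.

α ≈ 8.51 rad/s²

About the pivot, I = (1/3)ML² = (1/3)(4.75)(1.73)² = 4.739 kg·m².
The weight acts at the center, a distance L/2 = 0.8650 m from the pivot; τ = Mg(L/2) = 40.31 N·m.
α = τ/I = 40.31/4.739 = 8.506 rad/s².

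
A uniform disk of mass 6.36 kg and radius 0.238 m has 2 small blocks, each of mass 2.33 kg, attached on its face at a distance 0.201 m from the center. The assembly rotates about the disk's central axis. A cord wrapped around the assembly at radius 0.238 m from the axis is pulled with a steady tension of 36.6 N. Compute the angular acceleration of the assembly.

I_disk = ½MR² = ½(6.36)(0.238)² = 0.1801 kg·m².
I_blocks = 2·m·r² = 2(2.33)(0.201)² = 0.1883 kg·m².
Total I = 0.3684 kg·m².
τ = F r = (36.6)(0.238) = 8.711 N·m.
α = τ/I = 8.711/0.3684 = 23.65 rad/s².

α ≈ 23.6 rad/s²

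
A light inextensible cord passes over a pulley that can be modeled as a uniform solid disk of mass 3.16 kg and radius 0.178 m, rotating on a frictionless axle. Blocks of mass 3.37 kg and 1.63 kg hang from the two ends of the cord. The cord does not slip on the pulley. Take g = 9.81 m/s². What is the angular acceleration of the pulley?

I = ½MR² = (1/2)(3.16)(0.178)² = 0.05006 kg·m².
Heavier block: m₁g − T₁ = m₁a. Lighter block: T₂ − m₂g = m₂a.
Pulley: (T₁ − T₂)R = Iα = I(a/R), so T₁ − T₂ = (I/R²)a = (1/2)M_p a = 1.580·a.
Adding the three: (m₁ − m₂)g = (m₁ + m₂ + 1.580)a, so a = (3.37 − 1.63)(9.81)/(3.37 + 1.63 + 1.580) = 2.594 m/s².
α = a/R = 2.594/0.178 = 14.57 rad/s².

α ≈ 14.6 rad/s²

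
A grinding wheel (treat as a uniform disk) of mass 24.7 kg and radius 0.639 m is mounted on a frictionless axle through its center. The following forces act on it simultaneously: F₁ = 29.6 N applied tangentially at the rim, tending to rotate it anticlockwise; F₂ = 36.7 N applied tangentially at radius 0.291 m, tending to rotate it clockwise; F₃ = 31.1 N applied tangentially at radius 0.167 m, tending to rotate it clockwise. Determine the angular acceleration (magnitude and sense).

I = ½MR² = (1/2)(24.7)(0.639)² = 5.043 kg·m².
Taking anticlockwise as positive: τ₁ = +(29.6)(0.639) = +18.91 N·m; τ₂ = −(36.7)(0.291) = −10.68 N·m; τ₃ = −(31.1)(0.167) = −5.194 N·m.
Net torque τ = 3.041 N·m.
α = τ/I = 3.041/5.043 = 0.6030 rad/s².

α ≈ 0.603 rad/s², anticlockwise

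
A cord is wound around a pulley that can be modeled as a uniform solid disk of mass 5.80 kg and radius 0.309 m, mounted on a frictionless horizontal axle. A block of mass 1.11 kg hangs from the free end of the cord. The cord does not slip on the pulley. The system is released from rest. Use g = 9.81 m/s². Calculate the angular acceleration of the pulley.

α ≈ 8.79 rad/s²

I = ½MR² = (1/2)(5.80)(0.309)² = 0.2769 kg·m².
Block: mg − T = ma. Pulley: TR = Iα. No-slip: a = αR, so T = (I/R²)a = 2.900·a.
Then mg = (m + 2.900)a, so a = (1.11)(9.81)/(1.11 + 2.900) = 2.715 m/s².
α = a/R = 2.715/0.309 = 8.788 rad/s².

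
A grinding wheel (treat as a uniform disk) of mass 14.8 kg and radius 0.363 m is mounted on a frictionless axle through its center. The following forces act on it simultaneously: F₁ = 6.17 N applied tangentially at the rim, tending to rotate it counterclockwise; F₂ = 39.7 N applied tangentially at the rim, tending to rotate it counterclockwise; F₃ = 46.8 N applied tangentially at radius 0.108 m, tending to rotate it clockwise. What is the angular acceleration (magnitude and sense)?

α ≈ 11.9 rad/s², counterclockwise

I = ½MR² = (1/2)(14.8)(0.363)² = 0.9751 kg·m².
Taking counterclockwise as positive: τ₁ = +(6.17)(0.363) = +2.240 N·m; τ₂ = +(39.7)(0.363) = +14.41 N·m; τ₃ = −(46.8)(0.108) = −5.054 N·m.
Net torque τ = 11.60 N·m.
α = τ/I = 11.60/0.9751 = 11.89 rad/s².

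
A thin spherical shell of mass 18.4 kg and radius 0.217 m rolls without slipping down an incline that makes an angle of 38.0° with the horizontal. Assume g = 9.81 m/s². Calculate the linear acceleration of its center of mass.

a ≈ 3.62 m/s²

Translation along the incline: Mg sinθ − f = Ma.
Rotation about the center: fR = Iα with I = (2/3)MR². No-slip gives a = αR, so f = (I/R²)a = (2/3)M a.
Substituting: Mg sinθ = (1 + 0.6667)Ma, so a = g sinθ/(1 + 0.6667) = (9.81) sin 38.0° / 1.667 = 3.624 m/s².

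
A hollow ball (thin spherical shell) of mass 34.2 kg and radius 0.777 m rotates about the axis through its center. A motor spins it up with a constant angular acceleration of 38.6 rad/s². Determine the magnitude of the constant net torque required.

I = (2/3)MR² = (2/3)(34.2)(0.777)² = 13.77 kg·m².
τ = Iα = (13.77)(38.60) = 531.3 N·m.

τ ≈ 531 N·m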